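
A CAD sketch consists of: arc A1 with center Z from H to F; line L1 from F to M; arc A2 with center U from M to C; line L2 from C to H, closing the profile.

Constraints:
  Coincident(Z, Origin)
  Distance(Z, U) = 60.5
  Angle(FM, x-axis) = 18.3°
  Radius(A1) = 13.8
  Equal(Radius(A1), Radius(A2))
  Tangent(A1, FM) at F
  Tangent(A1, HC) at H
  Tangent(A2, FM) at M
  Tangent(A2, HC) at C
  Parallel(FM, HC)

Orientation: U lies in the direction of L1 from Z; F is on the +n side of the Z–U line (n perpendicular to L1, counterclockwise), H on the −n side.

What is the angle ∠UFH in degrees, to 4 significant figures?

77.15°

The slot axis is L1's direction at 18.3°, so u = (cos 18.3°, sin 18.3°) = (0.9494, 0.3140) and n = (−sin 18.3°, cos 18.3°) = (-0.3140, 0.9494). Z is at the origin and U lies 60.5 along u from Z, so U = 60.5·u = (57.44, 19.00). Tangency of A1 to both parallel lines with radius 13.8 puts F and H at Z ± 13.8·n: F = (-4.333, 13.10), H = (4.333, -13.10). Then cos ∠UFH = FU·FH / (|FU||FH|), giving 77.15°.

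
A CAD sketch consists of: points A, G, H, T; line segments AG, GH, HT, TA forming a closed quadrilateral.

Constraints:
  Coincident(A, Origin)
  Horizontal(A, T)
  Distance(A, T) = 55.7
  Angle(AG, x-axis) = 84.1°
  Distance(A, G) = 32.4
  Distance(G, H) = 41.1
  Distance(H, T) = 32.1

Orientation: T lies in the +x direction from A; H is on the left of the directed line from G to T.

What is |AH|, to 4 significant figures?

53.58

Checks: A.y = 0.00, T.y = 0.00 ✓; |GH| = 41.10 ✓; |HT| = 32.10 ✓.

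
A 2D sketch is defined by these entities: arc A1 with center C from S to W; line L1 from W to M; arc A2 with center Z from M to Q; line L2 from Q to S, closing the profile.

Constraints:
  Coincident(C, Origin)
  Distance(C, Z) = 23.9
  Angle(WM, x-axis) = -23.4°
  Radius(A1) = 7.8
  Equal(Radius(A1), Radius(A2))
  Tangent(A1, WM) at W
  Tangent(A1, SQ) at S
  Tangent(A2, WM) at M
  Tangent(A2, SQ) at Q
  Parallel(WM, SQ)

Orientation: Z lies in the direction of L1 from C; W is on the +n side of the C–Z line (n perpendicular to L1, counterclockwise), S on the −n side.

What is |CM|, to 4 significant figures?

25.14

Tangency of A1 to both parallel lines with radius 7.8 puts W and S at C ± 7.8·n: W = (3.098, 7.158), S = (-3.098, -7.158). Equal radii place M and Q the same way about Z: M = Z + 7.8·n = (25.03, -2.333), Q = Z − 7.8·n = (18.84, -16.65). Then |CM| = |M − C| = 25.14.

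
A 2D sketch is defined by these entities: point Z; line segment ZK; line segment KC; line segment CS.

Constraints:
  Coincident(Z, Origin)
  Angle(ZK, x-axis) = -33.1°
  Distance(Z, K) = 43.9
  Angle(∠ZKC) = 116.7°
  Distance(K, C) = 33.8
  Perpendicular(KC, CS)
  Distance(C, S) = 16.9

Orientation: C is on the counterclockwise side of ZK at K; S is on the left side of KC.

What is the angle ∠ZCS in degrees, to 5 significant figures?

53.769°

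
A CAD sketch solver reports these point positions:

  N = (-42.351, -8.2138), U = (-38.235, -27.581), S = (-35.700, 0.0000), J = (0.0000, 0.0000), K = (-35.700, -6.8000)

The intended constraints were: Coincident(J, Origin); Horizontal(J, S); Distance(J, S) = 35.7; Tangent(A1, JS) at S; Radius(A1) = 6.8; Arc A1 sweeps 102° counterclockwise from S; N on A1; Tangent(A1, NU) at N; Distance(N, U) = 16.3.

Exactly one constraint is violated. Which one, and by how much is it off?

Distance(N, U) = 16.3 — off by 3.50.

J = (0.00, 0.00) ✓; J.y = 0.00, S.y = 0.00 ✓; |JS| = 35.70 ✓; ∠(KS, SJ) = 90.00° ✓; |KS| = 6.800 ✓; bearing(K→N) − bearing(K→S) = 102.0° ✓; |KN| = 6.800 ✓; ∠(KN, NU) = 90.00° ✓; |NU| = 19.80 ✗.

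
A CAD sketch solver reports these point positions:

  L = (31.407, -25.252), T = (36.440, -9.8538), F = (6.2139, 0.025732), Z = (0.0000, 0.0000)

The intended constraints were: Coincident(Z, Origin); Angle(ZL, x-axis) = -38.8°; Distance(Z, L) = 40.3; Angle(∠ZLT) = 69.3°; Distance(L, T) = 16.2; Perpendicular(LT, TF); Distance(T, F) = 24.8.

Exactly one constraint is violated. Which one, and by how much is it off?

Distance(T, F) = 24.8 — off by 7.00.

Z = (0.00, 0.00) ✓; ZL at -38.80° ✓; |ZL| = 40.30 ✓; ∠ZLT = 69.30° ✓; |LT| = 16.20 ✓; ∠(LT, TF) = 90.00° ✓; |TF| = 31.80 ✗.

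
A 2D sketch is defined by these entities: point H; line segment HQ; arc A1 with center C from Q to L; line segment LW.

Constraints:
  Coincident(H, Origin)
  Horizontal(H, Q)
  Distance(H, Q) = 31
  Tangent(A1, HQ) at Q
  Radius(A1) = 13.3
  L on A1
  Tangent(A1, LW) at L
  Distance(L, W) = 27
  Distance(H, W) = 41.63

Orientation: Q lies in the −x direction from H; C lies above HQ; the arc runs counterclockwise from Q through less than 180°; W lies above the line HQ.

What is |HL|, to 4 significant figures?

21.42

Checks: |CL| = 13.30 ✓; ∠(CL, LW) = 90.00° ✓; |LW| = 27.00 ✓; |HW| = 41.63 ✓.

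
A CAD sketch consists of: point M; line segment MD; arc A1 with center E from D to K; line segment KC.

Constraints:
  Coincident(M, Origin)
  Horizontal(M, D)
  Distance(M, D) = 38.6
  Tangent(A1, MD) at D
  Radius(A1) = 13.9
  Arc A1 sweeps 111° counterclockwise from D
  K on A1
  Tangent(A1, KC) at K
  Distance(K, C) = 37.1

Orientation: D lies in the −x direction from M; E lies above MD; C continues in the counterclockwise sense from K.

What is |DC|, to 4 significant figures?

53.52

M is at the origin; M and D share the same y with |MD| = 38.6 and D on the −x side, so D = (-38.60, 0.000). A1 meets MD tangentially, so ED is at right angles to MD, so E = D + (0, 13.9) = (-38.60, 13.90). On A1, D sits at bearing -90° from E; a 111° counterclockwise sweep puts K at bearing 21°, so K = E + 13.9·(cos 21°, sin 21°) = (-25.62, 18.88). A1 meets KC tangentially, so EK is at right angles to KC, so KC runs along (−sin 21°, cos 21°); with |KC| = 37.1, C = (-38.92, 53.52). Then |DC| = |C − D| = 53.52.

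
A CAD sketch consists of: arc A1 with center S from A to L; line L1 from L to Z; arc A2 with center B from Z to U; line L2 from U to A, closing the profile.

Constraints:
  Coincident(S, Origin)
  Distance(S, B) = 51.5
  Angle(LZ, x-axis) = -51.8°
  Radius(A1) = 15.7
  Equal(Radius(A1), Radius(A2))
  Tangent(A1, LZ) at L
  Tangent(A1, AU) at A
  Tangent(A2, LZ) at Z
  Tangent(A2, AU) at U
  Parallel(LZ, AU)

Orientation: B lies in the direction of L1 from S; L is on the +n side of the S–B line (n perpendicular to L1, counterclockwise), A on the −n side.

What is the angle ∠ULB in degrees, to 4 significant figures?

14.42°

Tangency of A1 to both parallel lines with radius 15.7 puts L and A at S ± 15.7·n: L = (12.34, 9.709), A = (-12.34, -9.709). Equal radii place Z and U the same way about B: Z = B + 15.7·n = (44.19, -30.76), U = B − 15.7·n = (19.51, -50.18). Then cos ∠ULB = LU·LB / (|LU||LB|), giving 14.42°.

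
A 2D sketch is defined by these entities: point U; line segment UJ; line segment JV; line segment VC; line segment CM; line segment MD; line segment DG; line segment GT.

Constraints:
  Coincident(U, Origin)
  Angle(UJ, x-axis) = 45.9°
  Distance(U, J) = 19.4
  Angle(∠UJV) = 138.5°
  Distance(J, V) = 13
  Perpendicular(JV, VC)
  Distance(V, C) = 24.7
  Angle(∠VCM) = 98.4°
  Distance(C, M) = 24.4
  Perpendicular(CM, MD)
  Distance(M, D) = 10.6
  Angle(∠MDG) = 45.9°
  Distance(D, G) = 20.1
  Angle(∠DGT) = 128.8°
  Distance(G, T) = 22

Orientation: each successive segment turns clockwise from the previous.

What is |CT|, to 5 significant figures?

27.995

U is at the origin; UJ runs at 45.9° with length 19.4, so J = (13.501, 13.932). ∠UJV = 138.5° gives JV at 4.4000° from the x-axis; with |JV| = 13.0, V = (26.462, 14.929). JV ⟂ VC, so VC runs at -85.600°; with |VC| = 24.7, C = (28.357, -9.6982). ∠VCM = 98.4° gives CM at -167.20° from the x-axis; with |CM| = 24.4, M = (4.5637, -15.104). CM is perpendicular to MD, so MD runs at 102.80°; with |MD| = 10.6, D = (2.2153, -4.7674). ∠MDG = 45.9° gives DG at -31.300° from the x-axis; with |DG| = 20.1, G = (19.390, -15.210). ∠DGT = 128.8° gives GT at -82.500° from the x-axis; with |GT| = 22.0, T = (22.261, -37.022). Then |CT| = |T − C| = 27.995.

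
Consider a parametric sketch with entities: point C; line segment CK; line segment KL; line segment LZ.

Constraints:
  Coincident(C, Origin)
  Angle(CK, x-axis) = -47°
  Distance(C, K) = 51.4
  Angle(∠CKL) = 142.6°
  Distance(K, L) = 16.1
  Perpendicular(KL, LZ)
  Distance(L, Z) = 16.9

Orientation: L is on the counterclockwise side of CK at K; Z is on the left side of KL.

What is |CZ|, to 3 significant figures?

58.7

C is at the origin; CK runs at -47.0° with length 51.4, so K = 51.4·(cos -47.0°, sin -47.0°) = (35.1, -37.6). ∠CKL = 142.6°, so KL runs at -47.0° + (180° − 142.6°) = -9.60° from the x-axis; with |KL| = 16.1, L = K + 16.1·(cos -9.60°, sin -9.60°) = (50.9, -40.3). KL ⟂ LZ; with |LZ| = 16.9 on the left of KL, Z = L + 16.9·(0.167, 0.986) = (53.7, -23.6). Then |CZ| = |Z − C| = 58.7.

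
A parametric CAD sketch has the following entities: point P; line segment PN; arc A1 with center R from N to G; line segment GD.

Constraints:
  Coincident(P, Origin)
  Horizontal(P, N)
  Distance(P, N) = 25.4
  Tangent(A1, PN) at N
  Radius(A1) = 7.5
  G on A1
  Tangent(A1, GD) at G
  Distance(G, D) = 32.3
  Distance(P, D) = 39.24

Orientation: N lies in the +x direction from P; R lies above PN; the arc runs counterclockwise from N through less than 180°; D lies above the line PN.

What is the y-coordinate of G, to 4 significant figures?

12.13

Checks: |PN| = 25.40 ✓; |RG| = 7.500 ✓; ∠(RG, GD) = 90.00° ✓; |GD| = 32.30 ✓; |PD| = 39.24 ✓.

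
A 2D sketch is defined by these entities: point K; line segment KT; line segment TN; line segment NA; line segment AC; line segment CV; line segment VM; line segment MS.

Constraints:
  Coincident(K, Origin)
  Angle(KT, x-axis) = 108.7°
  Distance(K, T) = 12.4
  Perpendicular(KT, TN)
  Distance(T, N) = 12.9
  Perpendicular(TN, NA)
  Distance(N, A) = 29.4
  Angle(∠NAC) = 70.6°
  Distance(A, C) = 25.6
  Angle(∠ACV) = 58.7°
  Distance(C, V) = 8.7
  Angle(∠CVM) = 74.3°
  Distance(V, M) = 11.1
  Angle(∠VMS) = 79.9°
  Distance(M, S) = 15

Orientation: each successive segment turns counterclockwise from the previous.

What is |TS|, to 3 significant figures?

32.5

K is at the origin; KT runs at 108.7° with length 12.4, so T = (-3.98, 11.7). KT ⟂ TN, so TN runs at -161°; with |TN| = 12.9, N = (-16.2, 7.61). TN is perpendicular to NA, so NA runs at -71.3°; with |NA| = 29.4, A = (-6.77, -20.2). ∠NAC = 70.6° gives AC at 38.1° from the x-axis; with |AC| = 25.6, C = (13.4, -4.44). ∠ACV = 58.7° gives CV at 159° from the x-axis; with |CV| = 8.7, V = (5.23, -1.38). ∠CVM = 74.3° gives VM at -94.9° from the x-axis; with |VM| = 11.1, M = (4.29, -12.4). ∠VMS = 79.9° gives MS at 5.20° from the x-axis; with |MS| = 15.0, S = (19.2, -11.1). Then |TS| = |S − T| = 32.5.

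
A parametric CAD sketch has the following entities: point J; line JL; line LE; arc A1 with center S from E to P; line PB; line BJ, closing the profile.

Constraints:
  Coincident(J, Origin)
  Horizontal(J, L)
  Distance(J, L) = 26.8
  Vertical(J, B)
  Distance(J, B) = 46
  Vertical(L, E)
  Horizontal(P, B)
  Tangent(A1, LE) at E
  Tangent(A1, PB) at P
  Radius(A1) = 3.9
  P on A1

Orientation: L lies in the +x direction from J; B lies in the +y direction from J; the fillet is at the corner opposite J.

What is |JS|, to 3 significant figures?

47.9

J is at the origin; JL is horizontal with |JL| = 26.8 and L on the +x side, so L = (26.8, 0.00). JB is vertical with |JB| = 46.0 and B on the +y side, so B = (0.00, 46.0). The virtual corner opposite J is at (26.8, 46.0). Since A1 is tangent to LE there, SE ⟂ LE and tangency of A1 to PB means the radius SP is perpendicular to PB, with radius 3.9, so the center S sits 3.9 in from both sides at S = (22.9, 42.1). Then |JS| = |S − J| = 47.9.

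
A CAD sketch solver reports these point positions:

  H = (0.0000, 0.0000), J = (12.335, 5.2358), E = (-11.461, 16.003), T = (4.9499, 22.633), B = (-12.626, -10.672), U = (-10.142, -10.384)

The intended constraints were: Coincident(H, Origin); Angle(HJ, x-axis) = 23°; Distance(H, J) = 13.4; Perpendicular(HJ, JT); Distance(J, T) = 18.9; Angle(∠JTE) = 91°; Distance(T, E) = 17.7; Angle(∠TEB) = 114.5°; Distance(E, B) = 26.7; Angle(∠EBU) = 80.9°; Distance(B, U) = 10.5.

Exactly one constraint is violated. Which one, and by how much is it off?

Distance(B, U) = 10.5 — off by 8.00.

H = (0.00, 0.00) ✓; HJ at 23.00° ✓; |HJ| = 13.40 ✓; ∠(HJ, JT) = 90.00° ✓; |JT| = 18.90 ✓; ∠JTE = 91.00° ✓; |TE| = 17.70 ✓; ∠TEB = 114.5° ✓; |EB| = 26.70 ✓; ∠EBU = 80.89° ✓; |BU| = 2.501 ✗.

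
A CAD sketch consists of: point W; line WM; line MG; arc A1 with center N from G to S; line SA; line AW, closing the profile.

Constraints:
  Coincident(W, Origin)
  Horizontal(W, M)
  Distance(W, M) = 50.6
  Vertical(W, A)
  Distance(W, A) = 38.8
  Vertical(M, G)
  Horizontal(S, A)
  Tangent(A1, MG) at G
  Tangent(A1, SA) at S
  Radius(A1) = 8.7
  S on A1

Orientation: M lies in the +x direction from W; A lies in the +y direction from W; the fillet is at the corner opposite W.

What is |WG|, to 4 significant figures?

58.88

W is at the origin; WM is horizontal with |WM| = 50.6 and M on the +x side, so M = (50.60, 0.000). W and A share the same x with |WA| = 38.8 and A on the +y side, so A = (0.000, 38.80). The virtual corner opposite W is at (50.60, 38.80). A1 meets MG tangentially, so NG is at right angles to MG and the tangent condition forces NS to be normal to SA, with radius 8.7, so the center N sits 8.7 in from both sides at N = (41.90, 30.10). That places the tangent points at G = (50.60, 30.10) on MG and S = (41.90, 38.80) on SA. Then |WG| = |G − W| = 58.88.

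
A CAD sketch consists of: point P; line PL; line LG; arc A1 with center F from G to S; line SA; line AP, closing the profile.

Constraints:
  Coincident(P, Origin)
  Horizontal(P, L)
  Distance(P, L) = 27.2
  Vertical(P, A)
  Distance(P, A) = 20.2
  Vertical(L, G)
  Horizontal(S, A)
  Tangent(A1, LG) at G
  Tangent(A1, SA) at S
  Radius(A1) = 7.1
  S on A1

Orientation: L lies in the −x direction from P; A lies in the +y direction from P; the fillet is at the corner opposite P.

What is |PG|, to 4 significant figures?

30.19

The virtual corner opposite P is at (-27.20, 20.20). Tangency of A1 to LG means the radius FG is perpendicular to LG and A1 meets SA tangentially, so FS is at right angles to SA, with radius 7.1, so the center F sits 7.1 in from both sides at F = (-20.10, 13.10). That places the tangent points at G = (-27.20, 13.10) on LG and S = (-20.10, 20.20) on SA. Then |PG| = |G − P| = 30.19.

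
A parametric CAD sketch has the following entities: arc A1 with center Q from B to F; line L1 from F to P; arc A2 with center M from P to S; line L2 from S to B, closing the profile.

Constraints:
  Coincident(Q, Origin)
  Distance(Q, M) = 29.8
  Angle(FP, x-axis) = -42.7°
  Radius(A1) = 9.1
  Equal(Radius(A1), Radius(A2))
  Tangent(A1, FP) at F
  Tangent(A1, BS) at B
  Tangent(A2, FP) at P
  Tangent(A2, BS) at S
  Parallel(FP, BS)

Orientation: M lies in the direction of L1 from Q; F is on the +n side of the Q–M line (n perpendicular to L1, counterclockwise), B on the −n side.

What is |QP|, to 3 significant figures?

31.2

The slot axis is L1's direction at -42.7°, so u = (cos -42.7°, sin -42.7°) = (0.735, -0.678) and n = (−sin -42.7°, cos -42.7°) = (0.678, 0.735). Q is at the origin and M lies 29.8 along u from Q, so M = 29.8·u = (21.9, -20.2). Tangency of A1 to both parallel lines with radius 9.1 puts F and B at Q ± 9.1·n: F = (6.17, 6.69), B = (-6.17, -6.69). Equal radii place P and S the same way about M: P = M + 9.1·n = (28.1, -13.5), S = M − 9.1·n = (15.7, -26.9). Then |QP| = |P − Q| = 31.2.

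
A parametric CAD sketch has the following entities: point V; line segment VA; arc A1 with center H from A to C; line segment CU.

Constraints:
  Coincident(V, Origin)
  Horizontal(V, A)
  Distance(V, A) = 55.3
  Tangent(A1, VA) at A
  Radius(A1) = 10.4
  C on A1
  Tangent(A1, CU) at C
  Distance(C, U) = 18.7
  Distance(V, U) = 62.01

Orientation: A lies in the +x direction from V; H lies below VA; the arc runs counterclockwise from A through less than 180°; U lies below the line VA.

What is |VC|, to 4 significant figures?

48.04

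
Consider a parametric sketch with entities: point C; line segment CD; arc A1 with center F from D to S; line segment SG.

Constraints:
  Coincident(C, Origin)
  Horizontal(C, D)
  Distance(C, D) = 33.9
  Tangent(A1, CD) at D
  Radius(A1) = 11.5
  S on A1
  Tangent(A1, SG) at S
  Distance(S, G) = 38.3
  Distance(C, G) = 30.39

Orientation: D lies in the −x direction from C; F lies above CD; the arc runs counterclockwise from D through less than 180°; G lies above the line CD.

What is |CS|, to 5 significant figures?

26.006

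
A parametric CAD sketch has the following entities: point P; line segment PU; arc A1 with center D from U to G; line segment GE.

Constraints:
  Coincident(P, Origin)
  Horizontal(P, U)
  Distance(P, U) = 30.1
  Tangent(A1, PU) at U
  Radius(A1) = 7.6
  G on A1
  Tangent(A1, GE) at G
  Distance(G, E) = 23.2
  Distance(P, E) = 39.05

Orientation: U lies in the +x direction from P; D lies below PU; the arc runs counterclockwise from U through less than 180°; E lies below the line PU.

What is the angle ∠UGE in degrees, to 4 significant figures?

133.7°

P is at the origin; PU is horizontal with |PU| = 30.1 and U on the +x side, so U = (30.10, 0.000). A1 meets PU tangentially, so DU is at right angles to PU, so D = U + (0, -7.6) = (30.10, -7.600). Since DG ⟂ GE (tangency), |DE| = √(7.6² + 23.2²) = 24.41 regardless of where G sits on A1. So E lies on both circle(P, 39.05) and circle(D, 24.41); the below-PU intersection is E = (23.58, -31.13). G is the foot of the tangent from E: G = (22.51, -7.951).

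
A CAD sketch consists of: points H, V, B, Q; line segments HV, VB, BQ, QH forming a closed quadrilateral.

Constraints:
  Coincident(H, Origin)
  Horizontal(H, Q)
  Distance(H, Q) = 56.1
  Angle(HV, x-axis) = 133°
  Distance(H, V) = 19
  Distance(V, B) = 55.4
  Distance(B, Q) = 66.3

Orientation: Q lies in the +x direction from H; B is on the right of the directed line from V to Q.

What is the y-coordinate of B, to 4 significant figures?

-39.25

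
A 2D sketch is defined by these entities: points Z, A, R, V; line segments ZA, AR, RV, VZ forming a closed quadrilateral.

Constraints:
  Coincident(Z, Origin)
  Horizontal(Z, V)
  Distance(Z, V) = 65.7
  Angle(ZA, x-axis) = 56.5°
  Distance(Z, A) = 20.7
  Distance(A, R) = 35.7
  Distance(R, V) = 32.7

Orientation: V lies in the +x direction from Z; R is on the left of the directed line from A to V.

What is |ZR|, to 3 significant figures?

52.9

Checks: |AR| = 35.70 ✓; |RV| = 32.70 ✓.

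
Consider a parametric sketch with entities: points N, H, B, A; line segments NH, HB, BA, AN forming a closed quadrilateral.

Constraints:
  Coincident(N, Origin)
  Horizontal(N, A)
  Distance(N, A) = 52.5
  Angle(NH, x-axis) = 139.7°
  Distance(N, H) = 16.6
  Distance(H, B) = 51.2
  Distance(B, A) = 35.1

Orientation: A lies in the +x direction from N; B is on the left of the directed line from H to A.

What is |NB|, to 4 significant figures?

46.01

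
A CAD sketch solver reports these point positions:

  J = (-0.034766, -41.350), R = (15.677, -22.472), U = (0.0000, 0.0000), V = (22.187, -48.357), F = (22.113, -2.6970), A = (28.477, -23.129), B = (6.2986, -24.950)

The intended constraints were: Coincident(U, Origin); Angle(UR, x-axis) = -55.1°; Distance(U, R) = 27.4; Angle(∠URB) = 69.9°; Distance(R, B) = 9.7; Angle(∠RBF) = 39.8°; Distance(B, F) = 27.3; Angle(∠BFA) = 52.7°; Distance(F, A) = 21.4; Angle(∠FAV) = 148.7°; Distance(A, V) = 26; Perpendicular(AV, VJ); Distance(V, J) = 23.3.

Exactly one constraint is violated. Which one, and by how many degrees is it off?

Perpendicular(AV, VJ) — off by 3.50°.

U = (0.00, 0.00) ✓; UR at -55.10° ✓; |UR| = 27.40 ✓; ∠URB = 69.90° ✓; |RB| = 9.700 ✓; ∠RBF = 39.80° ✓; |BF| = 27.30 ✓; ∠BFA = 52.70° ✓; |FA| = 21.40 ✓; ∠FAV = 148.7° ✓; |AV| = 26.00 ✓; ∠(AV, VJ) = 93.50° ✗; |VJ| = 23.30 ✓.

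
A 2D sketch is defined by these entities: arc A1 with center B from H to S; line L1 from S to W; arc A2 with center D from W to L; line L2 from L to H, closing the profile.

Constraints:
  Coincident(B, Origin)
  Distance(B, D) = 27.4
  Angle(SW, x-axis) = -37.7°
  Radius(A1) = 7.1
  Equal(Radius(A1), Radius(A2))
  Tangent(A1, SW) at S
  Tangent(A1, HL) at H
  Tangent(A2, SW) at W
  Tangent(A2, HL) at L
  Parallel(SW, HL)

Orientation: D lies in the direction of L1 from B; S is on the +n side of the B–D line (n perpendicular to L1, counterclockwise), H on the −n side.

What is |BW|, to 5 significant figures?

28.305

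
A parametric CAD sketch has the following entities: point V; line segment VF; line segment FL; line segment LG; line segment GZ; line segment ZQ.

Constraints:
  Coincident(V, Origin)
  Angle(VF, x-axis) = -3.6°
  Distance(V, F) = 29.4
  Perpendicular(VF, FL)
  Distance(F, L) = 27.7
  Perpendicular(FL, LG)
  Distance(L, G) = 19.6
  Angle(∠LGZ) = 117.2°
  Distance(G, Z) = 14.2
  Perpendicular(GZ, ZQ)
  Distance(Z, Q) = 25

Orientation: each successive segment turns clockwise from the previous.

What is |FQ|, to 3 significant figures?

5.30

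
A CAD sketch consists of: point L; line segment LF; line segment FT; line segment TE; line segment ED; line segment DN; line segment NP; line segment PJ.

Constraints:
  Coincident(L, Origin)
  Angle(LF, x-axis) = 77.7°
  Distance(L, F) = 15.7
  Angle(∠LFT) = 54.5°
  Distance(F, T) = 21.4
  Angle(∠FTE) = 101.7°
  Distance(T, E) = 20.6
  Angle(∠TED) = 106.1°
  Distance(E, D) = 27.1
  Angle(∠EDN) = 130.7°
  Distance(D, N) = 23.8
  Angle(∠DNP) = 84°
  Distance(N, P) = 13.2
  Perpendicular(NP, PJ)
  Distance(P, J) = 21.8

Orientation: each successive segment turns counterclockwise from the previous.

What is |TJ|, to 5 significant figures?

27.862

L is at the origin; LF runs at 77.7° with length 15.7, so F = (3.3446, 15.340). ∠LFT = 54.5° gives FT at -156.80° from the x-axis; with |FT| = 21.4, T = (-16.325, 6.9093). ∠FTE = 101.7° gives TE at -78.500° from the x-axis; with |TE| = 20.6, E = (-12.218, -13.277). ∠TED = 106.1° gives ED at -4.6000° from the x-axis; with |ED| = 27.1, D = (14.795, -15.451). ∠EDN = 130.7° gives DN at 44.700° from the x-axis; with |DN| = 23.8, N = (31.712, 1.2902). ∠DNP = 84.0° gives NP at 140.70° from the x-axis; with |NP| = 13.2, P = (21.497, 9.6508). The perpendicularity gives PJ at right angles to NP, so PJ runs at -129.30°; with |PJ| = 21.8, J = (7.6894, -7.2189). Then |TJ| = |J − T| = 27.862.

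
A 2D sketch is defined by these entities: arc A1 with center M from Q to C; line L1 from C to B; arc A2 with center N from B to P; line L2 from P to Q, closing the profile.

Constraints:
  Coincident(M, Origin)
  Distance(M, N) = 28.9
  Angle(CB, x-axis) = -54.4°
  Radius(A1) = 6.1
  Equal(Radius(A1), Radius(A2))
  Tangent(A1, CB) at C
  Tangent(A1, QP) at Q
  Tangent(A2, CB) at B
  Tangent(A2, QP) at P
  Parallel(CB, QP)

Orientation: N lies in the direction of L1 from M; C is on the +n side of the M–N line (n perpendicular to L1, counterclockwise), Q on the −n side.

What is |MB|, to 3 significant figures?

29.5

The slot axis is L1's direction at -54.4°, so u = (cos -54.4°, sin -54.4°) = (0.582, -0.813) and n = (−sin -54.4°, cos -54.4°) = (0.813, 0.582). M is at the origin and N lies 28.9 along u from M, so N = 28.9·u = (16.8, -23.5). Tangency of A1 to both parallel lines with radius 6.1 puts C and Q at M ± 6.1·n: C = (4.96, 3.55), Q = (-4.96, -3.55). Equal radii place B and P the same way about N: B = N + 6.1·n = (21.8, -19.9), P = N − 6.1·n = (11.9, -27.0). Then |MB| = |B − M| = 29.5.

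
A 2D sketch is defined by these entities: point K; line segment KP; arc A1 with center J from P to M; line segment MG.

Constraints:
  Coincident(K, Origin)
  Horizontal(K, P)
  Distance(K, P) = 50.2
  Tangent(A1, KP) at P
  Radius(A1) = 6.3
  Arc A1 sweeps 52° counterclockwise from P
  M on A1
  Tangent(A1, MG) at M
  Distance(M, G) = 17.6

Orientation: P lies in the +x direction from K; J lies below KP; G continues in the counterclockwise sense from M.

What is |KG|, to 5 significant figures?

38.062

K is at the origin; KP is horizontal with |KP| = 50.2 and P on the +x side, so P = (50.200, 0.0000). Tangency of A1 to KP means the radius JP is perpendicular to KP, so J = P + (0, -6.3) = (50.200, -6.3000). On A1, P sits at bearing 90° from J; a 52° counterclockwise sweep puts M at bearing 142°, so M = J + 6.3·(cos 142°, sin 142°) = (45.236, -2.4213). A1 meets MG tangentially, so JM is at right angles to MG, so MG runs along (−sin 142°, cos 142°); with |MG| = 17.6, G = (34.400, -16.290). Then |KG| = |G − K| = 38.062.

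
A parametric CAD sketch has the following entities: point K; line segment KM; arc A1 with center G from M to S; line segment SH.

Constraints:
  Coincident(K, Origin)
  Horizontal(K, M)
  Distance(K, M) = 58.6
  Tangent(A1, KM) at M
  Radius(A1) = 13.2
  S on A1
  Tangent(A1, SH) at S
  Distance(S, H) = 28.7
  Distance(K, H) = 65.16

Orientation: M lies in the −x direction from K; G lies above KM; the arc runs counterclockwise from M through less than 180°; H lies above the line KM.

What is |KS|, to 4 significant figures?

47.80

Checks: K.y = 0.00, M.y = 0.00 ✓; |GS| = 13.20 ✓; ∠(GS, SH) = 90.00° ✓; |SH| = 28.70 ✓; |KH| = 65.16 ✓.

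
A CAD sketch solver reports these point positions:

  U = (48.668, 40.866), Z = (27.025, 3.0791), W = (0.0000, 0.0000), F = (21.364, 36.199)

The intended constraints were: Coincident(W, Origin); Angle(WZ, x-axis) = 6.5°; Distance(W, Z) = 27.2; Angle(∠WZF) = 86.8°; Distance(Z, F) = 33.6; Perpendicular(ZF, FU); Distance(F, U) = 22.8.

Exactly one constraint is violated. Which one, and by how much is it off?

Distance(F, U) = 22.8 — off by 4.90.

W = (0.00, 0.00) ✓; WZ at 6.500° ✓; |WZ| = 27.20 ✓; ∠WZF = 86.80° ✓; |ZF| = 33.60 ✓; ∠(ZF, FU) = 90.00° ✓; |FU| = 27.70 ✗.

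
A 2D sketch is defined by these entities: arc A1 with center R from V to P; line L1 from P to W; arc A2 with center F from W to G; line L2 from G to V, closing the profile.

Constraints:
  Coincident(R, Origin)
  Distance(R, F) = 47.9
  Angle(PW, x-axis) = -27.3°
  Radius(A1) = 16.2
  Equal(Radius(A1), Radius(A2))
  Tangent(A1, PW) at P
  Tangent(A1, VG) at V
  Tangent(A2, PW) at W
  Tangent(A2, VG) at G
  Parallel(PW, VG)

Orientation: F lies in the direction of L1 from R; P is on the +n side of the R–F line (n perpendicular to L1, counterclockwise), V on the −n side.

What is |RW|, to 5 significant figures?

50.565

The slot axis is L1's direction at -27.3°, so u = (cos -27.3°, sin -27.3°) = (0.88862, -0.45865) and n = (−sin -27.3°, cos -27.3°) = (0.45865, 0.88862). R is at the origin and F lies 47.9 along u from R, so F = 47.9·u = (42.565, -21.969). Tangency of A1 to both parallel lines with radius 16.2 puts P and V at R ± 16.2·n: P = (7.4301, 14.396), V = (-7.4301, -14.396). Equal radii place W and G the same way about F: W = F + 16.2·n = (49.995, -7.5737), G = F − 16.2·n = (35.135, -36.365). Then |RW| = |W − R| = 50.565.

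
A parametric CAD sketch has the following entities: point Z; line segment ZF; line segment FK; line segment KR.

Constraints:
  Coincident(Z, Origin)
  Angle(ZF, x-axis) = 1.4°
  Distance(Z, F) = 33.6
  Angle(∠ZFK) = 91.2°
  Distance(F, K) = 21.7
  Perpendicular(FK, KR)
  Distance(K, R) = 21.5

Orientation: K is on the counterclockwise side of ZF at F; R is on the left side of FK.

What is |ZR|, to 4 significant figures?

25.46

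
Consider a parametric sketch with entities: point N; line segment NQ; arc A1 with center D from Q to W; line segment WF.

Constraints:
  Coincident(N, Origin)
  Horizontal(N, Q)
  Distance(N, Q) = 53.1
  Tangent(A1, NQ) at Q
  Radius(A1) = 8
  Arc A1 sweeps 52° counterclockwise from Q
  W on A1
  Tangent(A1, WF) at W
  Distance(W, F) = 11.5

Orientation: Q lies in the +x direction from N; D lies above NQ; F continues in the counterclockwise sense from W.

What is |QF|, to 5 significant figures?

18.068

On A1, Q sits at bearing -90° from D; a 52° counterclockwise sweep puts W at bearing -38°, so W = D + 8.0·(cos -38°, sin -38°) = (59.404, 3.0747). The tangent condition forces DW to be normal to WF, so WF runs along (−sin -38°, cos -38°); with |WF| = 11.5, F = (66.484, 12.137). Then |QF| = |F − Q| = 18.068.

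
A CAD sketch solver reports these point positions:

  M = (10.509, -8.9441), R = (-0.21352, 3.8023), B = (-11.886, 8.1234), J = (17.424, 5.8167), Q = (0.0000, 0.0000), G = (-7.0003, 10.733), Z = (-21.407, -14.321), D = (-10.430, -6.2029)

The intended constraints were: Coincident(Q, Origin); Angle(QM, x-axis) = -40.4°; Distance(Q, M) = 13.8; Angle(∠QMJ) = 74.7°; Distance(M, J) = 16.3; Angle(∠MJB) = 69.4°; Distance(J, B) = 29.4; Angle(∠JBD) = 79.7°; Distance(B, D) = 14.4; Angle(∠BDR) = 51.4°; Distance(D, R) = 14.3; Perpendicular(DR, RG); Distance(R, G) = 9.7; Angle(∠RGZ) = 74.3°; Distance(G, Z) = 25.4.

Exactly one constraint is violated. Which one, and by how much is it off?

Distance(G, Z) = 25.4 — off by 3.50.

Q = (0.00, 0.00) ✓; QM at -40.40° ✓; |QM| = 13.80 ✓; ∠QMJ = 74.70° ✓; |MJ| = 16.30 ✓; ∠MJB = 69.40° ✓; |JB| = 29.40 ✓; ∠JBD = 79.70° ✓; |BD| = 14.40 ✓; ∠BDR = 51.40° ✓; |DR| = 14.30 ✓; ∠(DR, RG) = 90.00° ✓; |RG| = 9.700 ✓; ∠RGZ = 74.30° ✓; |GZ| = 28.90 ✗.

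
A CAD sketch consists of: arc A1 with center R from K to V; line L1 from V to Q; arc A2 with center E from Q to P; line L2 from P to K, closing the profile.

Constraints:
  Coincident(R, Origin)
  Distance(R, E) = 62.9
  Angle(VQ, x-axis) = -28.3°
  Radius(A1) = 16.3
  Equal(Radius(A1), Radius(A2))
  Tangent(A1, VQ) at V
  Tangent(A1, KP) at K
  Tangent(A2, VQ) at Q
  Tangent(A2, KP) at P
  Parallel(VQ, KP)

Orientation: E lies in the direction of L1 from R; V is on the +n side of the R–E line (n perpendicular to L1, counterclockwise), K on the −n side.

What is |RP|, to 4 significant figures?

64.98

Tangency of A1 to both parallel lines with radius 16.3 puts V and K at R ± 16.3·n: V = (7.728, 14.35), K = (-7.728, -14.35). Equal radii place Q and P the same way about E: Q = E + 16.3·n = (63.11, -15.47), P = E − 16.3·n = (47.65, -44.17). Then |RP| = |P − R| = 64.98.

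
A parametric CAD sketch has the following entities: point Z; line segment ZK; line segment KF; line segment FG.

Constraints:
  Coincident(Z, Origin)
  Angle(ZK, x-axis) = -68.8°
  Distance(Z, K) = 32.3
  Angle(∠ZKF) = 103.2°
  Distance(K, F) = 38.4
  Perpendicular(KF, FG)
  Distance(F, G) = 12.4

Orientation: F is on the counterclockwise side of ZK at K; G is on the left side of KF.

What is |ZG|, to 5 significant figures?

49.580

Z is at the origin; ZK runs at -68.8° with length 32.3, so K = 32.3·(cos -68.8°, sin -68.8°) = (11.680, -30.114). ∠ZKF = 103.2°, so KF runs at -68.8° + (180° − 103.2°) = 8.0000° from the x-axis; with |KF| = 38.4, F = K + 38.4·(cos 8.0000°, sin 8.0000°) = (49.707, -24.770). The perpendicularity gives FG at right angles to KF; with |FG| = 12.4 on the left of KF, G = F + 12.4·(-0.13917, 0.99027) = (47.981, -12.490). Then |ZG| = |G − Z| = 49.580.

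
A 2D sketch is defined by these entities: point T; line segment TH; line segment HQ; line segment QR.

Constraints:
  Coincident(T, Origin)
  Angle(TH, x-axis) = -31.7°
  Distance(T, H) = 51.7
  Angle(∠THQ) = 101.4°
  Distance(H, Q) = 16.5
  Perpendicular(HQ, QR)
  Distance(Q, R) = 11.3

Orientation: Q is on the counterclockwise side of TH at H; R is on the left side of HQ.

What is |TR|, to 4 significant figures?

47.59

T is at the origin; TH runs at -31.7° with length 51.7, so H = 51.7·(cos -31.7°, sin -31.7°) = (43.99, -27.17). ∠THQ = 101.4°, so HQ runs at -31.7° + (180° − 101.4°) = 46.90° from the x-axis; with |HQ| = 16.5, Q = H + 16.5·(cos 46.90°, sin 46.90°) = (55.26, -15.12). HQ is perpendicular to QR; with |QR| = 11.3 on the left of HQ, R = Q + 11.3·(-0.7302, 0.6833) = (47.01, -7.398). Then |TR| = |R − T| = 47.59.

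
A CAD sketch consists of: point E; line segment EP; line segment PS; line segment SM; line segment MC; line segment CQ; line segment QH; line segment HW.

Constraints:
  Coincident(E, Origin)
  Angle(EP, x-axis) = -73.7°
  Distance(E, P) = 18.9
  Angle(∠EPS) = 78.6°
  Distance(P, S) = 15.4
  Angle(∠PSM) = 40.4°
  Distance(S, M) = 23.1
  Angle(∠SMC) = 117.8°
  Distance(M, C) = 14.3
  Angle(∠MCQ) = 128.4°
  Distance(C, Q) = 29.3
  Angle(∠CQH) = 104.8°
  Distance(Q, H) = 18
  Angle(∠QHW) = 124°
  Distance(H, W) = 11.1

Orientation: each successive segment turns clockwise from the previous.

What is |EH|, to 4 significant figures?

47.91

E is at the origin; EP runs at -73.7° with length 18.9, so P = (5.305, -18.14). ∠EPS = 78.6° gives PS at -175.1° from the x-axis; with |PS| = 15.4, S = (-10.04, -19.46). ∠PSM = 40.4° gives SM at 45.30° from the x-axis; with |SM| = 23.1, M = (6.209, -3.036). ∠SMC = 117.8° gives MC at -16.90° from the x-axis; with |MC| = 14.3, C = (19.89, -7.193). ∠MCQ = 128.4° gives CQ at -68.50° from the x-axis; with |CQ| = 29.3, Q = (30.63, -34.45). ∠CQH = 104.8° gives QH at -143.7° from the x-axis; with |QH| = 18.0, H = (16.12, -45.11). Then |EH| = |H − E| = 47.91.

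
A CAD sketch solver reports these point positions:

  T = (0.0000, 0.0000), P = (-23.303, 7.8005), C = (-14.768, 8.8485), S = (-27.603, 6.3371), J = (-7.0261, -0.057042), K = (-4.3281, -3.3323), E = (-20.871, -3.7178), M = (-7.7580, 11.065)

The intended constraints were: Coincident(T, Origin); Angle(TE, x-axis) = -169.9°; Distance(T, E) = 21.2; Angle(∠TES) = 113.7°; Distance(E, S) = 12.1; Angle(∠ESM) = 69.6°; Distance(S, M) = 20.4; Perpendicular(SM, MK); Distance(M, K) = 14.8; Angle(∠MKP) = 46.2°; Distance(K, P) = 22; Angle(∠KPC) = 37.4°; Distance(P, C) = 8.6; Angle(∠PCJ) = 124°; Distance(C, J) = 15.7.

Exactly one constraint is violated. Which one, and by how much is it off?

Distance(C, J) = 15.7 — off by 3.90.

T = (0.00, 0.00) ✓; TE at -169.9° ✓; |TE| = 21.20 ✓; ∠TES = 113.7° ✓; |ES| = 12.10 ✓; ∠ESM = 69.60° ✓; |SM| = 20.40 ✓; ∠(SM, MK) = 90.00° ✓; |MK| = 14.80 ✓; ∠MKP = 46.20° ✓; |KP| = 22.00 ✓; ∠KPC = 37.40° ✓; |PC| = 8.599 ✓; ∠PCJ = 124.0° ✓; |CJ| = 11.80 ✗.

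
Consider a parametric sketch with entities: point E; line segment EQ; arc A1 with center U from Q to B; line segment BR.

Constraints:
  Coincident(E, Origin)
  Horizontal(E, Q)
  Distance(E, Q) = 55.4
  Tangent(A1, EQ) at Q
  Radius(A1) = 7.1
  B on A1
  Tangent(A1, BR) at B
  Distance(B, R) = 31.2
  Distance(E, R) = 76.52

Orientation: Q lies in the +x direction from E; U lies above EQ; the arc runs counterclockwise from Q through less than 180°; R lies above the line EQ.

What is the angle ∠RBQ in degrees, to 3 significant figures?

139°

Checks: |UQ| = 7.100 ✓; |UB| = 7.100 ✓; ∠(UB, BR) = 90.00° ✓; |BR| = 31.20 ✓; |ER| = 76.52 ✓.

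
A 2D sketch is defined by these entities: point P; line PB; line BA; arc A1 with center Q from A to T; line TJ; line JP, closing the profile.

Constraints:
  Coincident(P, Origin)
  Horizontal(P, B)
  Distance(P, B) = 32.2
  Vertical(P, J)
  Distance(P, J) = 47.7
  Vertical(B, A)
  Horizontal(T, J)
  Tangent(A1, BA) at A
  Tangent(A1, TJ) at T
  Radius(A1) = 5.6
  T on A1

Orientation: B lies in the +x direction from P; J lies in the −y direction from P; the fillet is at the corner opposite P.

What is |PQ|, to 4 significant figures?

49.80

P is at the origin; PB is horizontal with |PB| = 32.2 and B on the +x side, so B = (32.20, 0.000). P and J share the same x with |PJ| = 47.7 and J on the −y side, so J = (0.000, -47.70). The virtual corner opposite P is at (32.20, -47.70). Tangency of A1 to BA means the radius QA is perpendicular to BA and tangency of A1 to TJ means the radius QT is perpendicular to TJ, with radius 5.6, so the center Q sits 5.6 in from both sides at Q = (26.60, -42.10). Then |PQ| = |Q − P| = 49.80.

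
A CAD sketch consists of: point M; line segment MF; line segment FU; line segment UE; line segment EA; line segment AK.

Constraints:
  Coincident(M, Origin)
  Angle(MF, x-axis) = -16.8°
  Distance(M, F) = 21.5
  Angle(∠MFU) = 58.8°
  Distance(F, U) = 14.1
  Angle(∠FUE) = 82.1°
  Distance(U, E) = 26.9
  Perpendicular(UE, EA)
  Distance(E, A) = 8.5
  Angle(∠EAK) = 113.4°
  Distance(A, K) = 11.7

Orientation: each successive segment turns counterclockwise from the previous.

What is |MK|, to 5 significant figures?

12.975

M is at the origin; MF runs at -16.8° with length 21.5, so F = (20.582, -6.2142). ∠MFU = 58.8° gives FU at 104.40° from the x-axis; with |FU| = 14.1, U = (17.076, 7.4428). ∠FUE = 82.1° gives UE at -157.70° from the x-axis; with |UE| = 26.9, E = (-7.8123, -2.7645). UE is perpendicular to EA, so EA runs at -67.700°; with |EA| = 8.5, A = (-4.5869, -10.629). ∠EAK = 113.4° gives AK at -1.1000° from the x-axis; with |AK| = 11.7, K = (7.1109, -10.853). Then |MK| = |K − M| = 12.975.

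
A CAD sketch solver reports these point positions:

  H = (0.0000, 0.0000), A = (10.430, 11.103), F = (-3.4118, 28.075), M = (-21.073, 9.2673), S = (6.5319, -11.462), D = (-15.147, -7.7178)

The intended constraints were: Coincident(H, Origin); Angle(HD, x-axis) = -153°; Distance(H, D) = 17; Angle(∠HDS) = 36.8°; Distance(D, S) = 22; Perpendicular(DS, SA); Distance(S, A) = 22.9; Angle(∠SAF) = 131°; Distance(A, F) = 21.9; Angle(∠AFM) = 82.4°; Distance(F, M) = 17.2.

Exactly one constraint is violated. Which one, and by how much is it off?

Distance(F, M) = 17.2 — off by 8.60.

H = (0.00, 0.00) ✓; HD at -153.0° ✓; |HD| = 17.00 ✓; ∠HDS = 36.80° ✓; |DS| = 22.00 ✓; ∠(DS, SA) = 90.00° ✓; |SA| = 22.90 ✓; ∠SAF = 131.0° ✓; |AF| = 21.90 ✓; ∠AFM = 82.40° ✓; |FM| = 25.80 ✗.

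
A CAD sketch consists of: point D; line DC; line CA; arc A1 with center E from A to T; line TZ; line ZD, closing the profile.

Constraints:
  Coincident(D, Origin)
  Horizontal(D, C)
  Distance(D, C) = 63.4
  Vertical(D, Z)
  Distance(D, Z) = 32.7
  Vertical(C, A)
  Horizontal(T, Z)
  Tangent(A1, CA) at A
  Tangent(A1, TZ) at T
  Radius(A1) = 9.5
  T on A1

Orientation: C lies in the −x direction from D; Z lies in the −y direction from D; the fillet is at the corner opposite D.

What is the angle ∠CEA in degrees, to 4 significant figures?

67.73°

D is at the origin; DC is horizontal with |DC| = 63.4 and C on the −x side, so C = (-63.40, 0.000). DZ is vertical with |DZ| = 32.7 and Z on the −y side, so Z = (0.000, -32.70). The virtual corner opposite D is at (-63.40, -32.70). Tangency of A1 to CA means the radius EA is perpendicular to CA and tangency of A1 to TZ means the radius ET is perpendicular to TZ, with radius 9.5, so the center E sits 9.5 in from both sides at E = (-53.90, -23.20). That places the tangent points at A = (-63.40, -23.20) on CA and T = (-53.90, -32.70) on TZ. Then cos ∠CEA = EC·EA / (|EC||EA|), giving 67.73°.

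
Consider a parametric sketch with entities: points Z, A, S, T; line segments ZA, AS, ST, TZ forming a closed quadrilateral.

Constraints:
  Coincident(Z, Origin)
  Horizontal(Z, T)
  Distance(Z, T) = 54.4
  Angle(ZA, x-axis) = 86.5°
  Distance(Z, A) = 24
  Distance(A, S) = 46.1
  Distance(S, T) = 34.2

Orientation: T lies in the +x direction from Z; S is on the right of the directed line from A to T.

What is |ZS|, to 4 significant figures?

29.11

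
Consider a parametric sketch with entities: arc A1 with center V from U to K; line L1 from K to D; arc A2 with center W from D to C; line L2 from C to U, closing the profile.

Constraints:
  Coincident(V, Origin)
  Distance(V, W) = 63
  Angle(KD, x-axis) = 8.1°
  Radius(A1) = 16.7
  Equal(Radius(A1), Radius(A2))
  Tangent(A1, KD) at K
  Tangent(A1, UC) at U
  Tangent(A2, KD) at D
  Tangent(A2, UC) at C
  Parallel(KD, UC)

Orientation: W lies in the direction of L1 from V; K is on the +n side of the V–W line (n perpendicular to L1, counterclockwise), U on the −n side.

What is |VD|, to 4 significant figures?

65.18

Tangency of A1 to both parallel lines with radius 16.7 puts K and U at V ± 16.7·n: K = (-2.353, 16.53), U = (2.353, -16.53). Equal radii place D and C the same way about W: D = W + 16.7·n = (60.02, 25.41), C = W − 16.7·n = (64.72, -7.657). Then |VD| = |D − V| = 65.18.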